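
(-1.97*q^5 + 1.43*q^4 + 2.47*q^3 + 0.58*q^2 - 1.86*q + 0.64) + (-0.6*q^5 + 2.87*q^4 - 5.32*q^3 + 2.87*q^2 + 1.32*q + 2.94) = -2.57*q^5 + 4.3*q^4 - 2.85*q^3 + 3.45*q^2 - 0.54*q + 3.58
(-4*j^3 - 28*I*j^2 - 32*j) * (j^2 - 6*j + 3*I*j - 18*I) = -4*j^5 + 24*j^4 - 40*I*j^4 + 52*j^3 + 240*I*j^3 - 312*j^2 - 96*I*j^2 + 576*I*j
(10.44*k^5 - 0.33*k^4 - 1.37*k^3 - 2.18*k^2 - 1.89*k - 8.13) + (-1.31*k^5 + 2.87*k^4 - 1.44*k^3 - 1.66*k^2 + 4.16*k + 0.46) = 9.13*k^5 + 2.54*k^4 - 2.81*k^3 - 3.84*k^2 + 2.27*k - 7.67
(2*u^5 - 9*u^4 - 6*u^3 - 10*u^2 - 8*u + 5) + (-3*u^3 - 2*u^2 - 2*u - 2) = 2*u^5 - 9*u^4 - 9*u^3 - 12*u^2 - 10*u + 3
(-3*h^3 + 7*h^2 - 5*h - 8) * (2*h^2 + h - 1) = -6*h^5 + 11*h^4 - 28*h^2 - 3*h + 8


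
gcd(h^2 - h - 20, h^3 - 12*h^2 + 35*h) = h - 5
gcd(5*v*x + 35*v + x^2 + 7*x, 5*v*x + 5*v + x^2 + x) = 5*v + x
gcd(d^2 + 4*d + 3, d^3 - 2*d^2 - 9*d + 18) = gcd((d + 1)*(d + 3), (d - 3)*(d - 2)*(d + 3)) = d + 3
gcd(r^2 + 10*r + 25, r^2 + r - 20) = r + 5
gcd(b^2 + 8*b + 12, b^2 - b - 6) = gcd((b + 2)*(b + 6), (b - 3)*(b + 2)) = b + 2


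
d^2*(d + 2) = d^3 + 2*d^2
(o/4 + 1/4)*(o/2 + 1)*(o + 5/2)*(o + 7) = o^4/8 + 25*o^3/16 + 6*o^2 + 143*o/16 + 35/8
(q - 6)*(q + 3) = q^2 - 3*q - 18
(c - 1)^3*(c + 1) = c^4 - 2*c^3 + 2*c - 1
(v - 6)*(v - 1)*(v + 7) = v^3 - 43*v + 42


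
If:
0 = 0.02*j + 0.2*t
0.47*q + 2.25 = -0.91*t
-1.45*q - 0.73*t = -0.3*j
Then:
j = -75.24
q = -19.36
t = 7.52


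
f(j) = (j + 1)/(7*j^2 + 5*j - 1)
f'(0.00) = -6.00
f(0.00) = -1.00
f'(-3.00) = -0.01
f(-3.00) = -0.04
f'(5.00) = -0.01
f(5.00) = 0.03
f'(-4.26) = -0.01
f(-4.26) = -0.03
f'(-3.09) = -0.01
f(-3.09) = -0.04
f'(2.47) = -0.03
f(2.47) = 0.06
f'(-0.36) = -0.52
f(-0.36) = -0.34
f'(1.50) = -0.09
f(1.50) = 0.11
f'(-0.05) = -3.50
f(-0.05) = -0.77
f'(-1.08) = 0.31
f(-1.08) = -0.05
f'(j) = (-14*j - 5)*(j + 1)/(7*j^2 + 5*j - 1)^2 + 1/(7*j^2 + 5*j - 1) = (7*j^2 + 5*j - (j + 1)*(14*j + 5) - 1)/(7*j^2 + 5*j - 1)^2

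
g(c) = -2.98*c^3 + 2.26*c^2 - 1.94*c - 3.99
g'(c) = -8.94*c^2 + 4.52*c - 1.94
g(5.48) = -437.16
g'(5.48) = -245.64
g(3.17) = -82.36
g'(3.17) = -77.45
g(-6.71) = 1011.07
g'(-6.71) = -434.78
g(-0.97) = 2.74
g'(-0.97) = -14.74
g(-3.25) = 128.48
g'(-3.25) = -111.06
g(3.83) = -145.69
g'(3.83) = -115.77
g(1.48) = -11.57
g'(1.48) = -14.83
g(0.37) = -4.55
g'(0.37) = -1.49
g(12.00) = -4851.27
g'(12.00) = -1235.06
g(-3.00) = 102.63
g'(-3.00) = -95.96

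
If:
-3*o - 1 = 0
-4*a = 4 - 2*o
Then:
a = -7/6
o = -1/3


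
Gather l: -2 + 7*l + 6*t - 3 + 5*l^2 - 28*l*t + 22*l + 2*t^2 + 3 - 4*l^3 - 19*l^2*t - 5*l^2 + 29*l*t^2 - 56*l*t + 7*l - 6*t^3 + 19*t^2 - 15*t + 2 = -4*l^3 - 19*l^2*t + l*(29*t^2 - 84*t + 36) - 6*t^3 + 21*t^2 - 9*t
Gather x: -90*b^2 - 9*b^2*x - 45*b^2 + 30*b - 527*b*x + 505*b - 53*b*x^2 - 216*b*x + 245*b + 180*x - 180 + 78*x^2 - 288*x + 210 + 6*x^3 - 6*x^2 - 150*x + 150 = -135*b^2 + 780*b + 6*x^3 + x^2*(72 - 53*b) + x*(-9*b^2 - 743*b - 258) + 180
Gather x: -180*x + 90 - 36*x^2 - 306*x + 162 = -36*x^2 - 486*x + 252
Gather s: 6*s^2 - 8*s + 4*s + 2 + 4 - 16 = 6*s^2 - 4*s - 10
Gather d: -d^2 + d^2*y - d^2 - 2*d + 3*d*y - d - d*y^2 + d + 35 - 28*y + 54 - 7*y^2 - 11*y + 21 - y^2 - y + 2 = d^2*(y - 2) + d*(-y^2 + 3*y - 2) - 8*y^2 - 40*y + 112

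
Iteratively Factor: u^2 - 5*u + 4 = (u - 4)*(u - 1)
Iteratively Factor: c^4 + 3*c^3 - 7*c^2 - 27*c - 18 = (c - 3)*(c^3 + 6*c^2 + 11*c + 6) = (c - 3)*(c + 1)*(c^2 + 5*c + 6) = (c - 3)*(c + 1)*(c + 3)*(c + 2)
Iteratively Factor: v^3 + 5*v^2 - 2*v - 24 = (v - 2)*(v^2 + 7*v + 12) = (v - 2)*(v + 4)*(v + 3)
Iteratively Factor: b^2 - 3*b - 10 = (b - 5)*(b + 2)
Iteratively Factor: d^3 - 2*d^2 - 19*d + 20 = (d + 4)*(d^2 - 6*d + 5) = (d - 5)*(d + 4)*(d - 1)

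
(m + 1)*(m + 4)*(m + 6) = m^3 + 11*m^2 + 34*m + 24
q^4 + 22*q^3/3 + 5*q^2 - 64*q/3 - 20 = (q - 5/3)*(q + 1)*(q + 2)*(q + 6)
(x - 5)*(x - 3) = x^2 - 8*x + 15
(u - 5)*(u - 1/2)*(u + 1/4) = u^3 - 21*u^2/4 + 9*u/8 + 5/8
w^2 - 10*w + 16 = (w - 8)*(w - 2)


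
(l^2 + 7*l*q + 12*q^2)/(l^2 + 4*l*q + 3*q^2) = (l + 4*q)/(l + q)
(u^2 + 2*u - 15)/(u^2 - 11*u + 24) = (u + 5)/(u - 8)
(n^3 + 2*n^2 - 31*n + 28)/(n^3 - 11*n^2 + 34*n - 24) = (n + 7)/(n - 6)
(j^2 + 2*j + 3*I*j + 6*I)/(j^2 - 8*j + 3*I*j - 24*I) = (j + 2)/(j - 8)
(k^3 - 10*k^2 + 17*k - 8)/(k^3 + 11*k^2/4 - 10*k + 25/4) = 4*(k^2 - 9*k + 8)/(4*k^2 + 15*k - 25)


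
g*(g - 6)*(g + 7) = g^3 + g^2 - 42*g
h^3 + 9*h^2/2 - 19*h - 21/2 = (h - 3)*(h + 1/2)*(h + 7)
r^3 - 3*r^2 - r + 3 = (r - 3)*(r - 1)*(r + 1)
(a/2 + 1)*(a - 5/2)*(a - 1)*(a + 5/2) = a^4/2 + a^3/2 - 33*a^2/8 - 25*a/8 + 25/4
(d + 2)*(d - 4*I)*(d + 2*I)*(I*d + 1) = I*d^4 + 3*d^3 + 2*I*d^3 + 6*d^2 + 6*I*d^2 + 8*d + 12*I*d + 16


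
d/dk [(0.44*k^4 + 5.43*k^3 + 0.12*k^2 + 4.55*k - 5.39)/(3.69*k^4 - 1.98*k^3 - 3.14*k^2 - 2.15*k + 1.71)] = (-20.9079*k^6 - 3.6488*k^5 - 70.0191*k^4 + 77.235*k^3 + 9.8683*k^2 - 33.4388*k - 3.808)/(13.6161*k^8 - 14.6124*k^7 - 19.2528*k^6 - 3.4326*k^5 + 30.9934*k^4 + 6.7304*k^3 - 6.1163*k^2 - 7.353*k + 2.9241)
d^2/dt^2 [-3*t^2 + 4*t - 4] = -6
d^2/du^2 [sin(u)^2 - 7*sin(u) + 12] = 7*sin(u) + 2*cos(2*u)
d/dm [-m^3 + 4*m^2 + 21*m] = -3*m^2 + 8*m + 21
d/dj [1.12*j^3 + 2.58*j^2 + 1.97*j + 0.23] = 3.36*j^2 + 5.16*j + 1.97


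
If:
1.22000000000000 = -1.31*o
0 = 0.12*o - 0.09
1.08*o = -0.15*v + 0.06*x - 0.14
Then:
No Solution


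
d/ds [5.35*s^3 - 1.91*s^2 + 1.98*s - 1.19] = 16.05*s^2 - 3.82*s + 1.98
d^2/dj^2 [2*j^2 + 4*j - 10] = 4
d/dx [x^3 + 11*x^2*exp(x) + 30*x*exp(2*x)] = 11*x^2*exp(x) + 3*x^2 + 60*x*exp(2*x) + 22*x*exp(x) + 30*exp(2*x)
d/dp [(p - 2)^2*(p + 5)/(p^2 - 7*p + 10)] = (p^2 - 10*p - 5)/(p^2 - 10*p + 25)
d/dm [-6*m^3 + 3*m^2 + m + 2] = -18*m^2 + 6*m + 1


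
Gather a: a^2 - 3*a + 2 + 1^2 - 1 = a^2 - 3*a + 2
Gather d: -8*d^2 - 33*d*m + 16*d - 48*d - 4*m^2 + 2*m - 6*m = -8*d^2 + d*(-33*m - 32) - 4*m^2 - 4*m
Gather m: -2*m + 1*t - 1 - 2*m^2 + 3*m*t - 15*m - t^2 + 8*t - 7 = -2*m^2 + m*(3*t - 17) - t^2 + 9*t - 8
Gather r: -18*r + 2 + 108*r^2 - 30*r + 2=108*r^2 - 48*r + 4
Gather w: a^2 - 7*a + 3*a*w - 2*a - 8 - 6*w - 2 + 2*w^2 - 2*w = a^2 - 9*a + 2*w^2 + w*(3*a - 8) - 10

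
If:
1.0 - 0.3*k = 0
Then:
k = 3.33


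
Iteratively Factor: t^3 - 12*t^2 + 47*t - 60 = (t - 4)*(t^2 - 8*t + 15) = (t - 4)*(t - 3)*(t - 5)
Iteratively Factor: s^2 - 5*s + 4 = (s - 1)*(s - 4)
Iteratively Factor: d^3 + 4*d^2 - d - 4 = (d - 1)*(d^2 + 5*d + 4) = (d - 1)*(d + 4)*(d + 1)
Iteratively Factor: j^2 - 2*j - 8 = (j + 2)*(j - 4)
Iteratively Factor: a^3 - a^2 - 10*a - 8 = (a + 2)*(a^2 - 3*a - 4) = (a - 4)*(a + 2)*(a + 1)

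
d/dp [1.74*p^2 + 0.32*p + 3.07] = 3.48*p + 0.32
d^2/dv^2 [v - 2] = 0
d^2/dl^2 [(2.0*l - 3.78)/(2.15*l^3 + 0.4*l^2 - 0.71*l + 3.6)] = (55.47*l^5 - 199.3566*l^4 - 45.2668*l^3 - 154.76778*l^2 + 164.70432*l + 17.299404)/(9.938375*l^9 + 5.547*l^8 - 8.813925*l^7 + 46.3234*l^6 + 21.486645*l^5 - 30.63948*l^4 + 77.099689*l^3 + 20.99628*l^2 - 27.6048*l + 46.656)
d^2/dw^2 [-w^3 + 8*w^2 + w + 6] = 16 - 6*w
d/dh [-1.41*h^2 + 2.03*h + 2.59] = 2.03 - 2.82*h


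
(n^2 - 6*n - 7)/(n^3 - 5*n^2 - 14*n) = (n + 1)/(n*(n + 2))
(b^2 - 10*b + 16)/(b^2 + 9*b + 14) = (b^2 - 10*b + 16)/(b^2 + 9*b + 14)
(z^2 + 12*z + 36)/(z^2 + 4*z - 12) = (z + 6)/(z - 2)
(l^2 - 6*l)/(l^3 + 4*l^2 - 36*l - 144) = l/(l^2 + 10*l + 24)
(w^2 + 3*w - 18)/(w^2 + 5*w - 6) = (w - 3)/(w - 1)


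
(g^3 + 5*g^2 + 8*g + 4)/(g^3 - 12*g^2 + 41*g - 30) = (g^3 + 5*g^2 + 8*g + 4)/(g^3 - 12*g^2 + 41*g - 30)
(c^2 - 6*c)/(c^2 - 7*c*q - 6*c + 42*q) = c/(c - 7*q)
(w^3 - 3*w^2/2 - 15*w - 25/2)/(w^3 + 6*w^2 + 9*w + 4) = (2*w^2 - 5*w - 25)/(2*(w^2 + 5*w + 4))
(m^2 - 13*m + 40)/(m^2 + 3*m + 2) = (m^2 - 13*m + 40)/(m^2 + 3*m + 2)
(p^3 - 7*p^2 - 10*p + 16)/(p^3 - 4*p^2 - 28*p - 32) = (p - 1)/(p + 2)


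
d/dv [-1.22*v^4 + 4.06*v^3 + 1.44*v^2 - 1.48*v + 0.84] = -4.88*v^3 + 12.18*v^2 + 2.88*v - 1.48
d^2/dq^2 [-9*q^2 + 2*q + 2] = -18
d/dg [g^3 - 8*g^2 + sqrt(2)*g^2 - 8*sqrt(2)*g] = 3*g^2 - 16*g + 2*sqrt(2)*g - 8*sqrt(2)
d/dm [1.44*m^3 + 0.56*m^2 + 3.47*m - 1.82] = 4.32*m^2 + 1.12*m + 3.47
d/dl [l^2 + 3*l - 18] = 2*l + 3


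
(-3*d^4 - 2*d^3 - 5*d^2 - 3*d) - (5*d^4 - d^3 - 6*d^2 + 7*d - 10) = -8*d^4 - d^3 + d^2 - 10*d + 10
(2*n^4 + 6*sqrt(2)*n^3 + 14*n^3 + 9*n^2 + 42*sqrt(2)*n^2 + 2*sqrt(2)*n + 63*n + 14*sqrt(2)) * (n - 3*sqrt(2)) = 2*n^5 + 14*n^4 - 27*n^3 - 189*n^2 - 25*sqrt(2)*n^2 - 175*sqrt(2)*n - 12*n - 84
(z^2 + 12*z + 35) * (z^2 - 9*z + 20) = z^4 + 3*z^3 - 53*z^2 - 75*z + 700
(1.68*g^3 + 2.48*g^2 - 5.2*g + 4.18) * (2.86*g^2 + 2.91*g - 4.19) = 4.8048*g^5 + 11.9816*g^4 - 14.6944*g^3 - 13.5684*g^2 + 33.9518*g - 17.5142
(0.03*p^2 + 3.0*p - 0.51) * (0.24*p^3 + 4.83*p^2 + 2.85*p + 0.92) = 0.0072*p^5 + 0.8649*p^4 + 14.4531*p^3 + 6.1143*p^2 + 1.3065*p - 0.4692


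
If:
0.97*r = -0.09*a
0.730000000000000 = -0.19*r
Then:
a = 41.41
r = -3.84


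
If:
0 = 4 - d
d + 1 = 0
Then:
No Solution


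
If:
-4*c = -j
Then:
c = j/4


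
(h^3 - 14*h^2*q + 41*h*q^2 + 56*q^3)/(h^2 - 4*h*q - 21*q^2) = (h^2 - 7*h*q - 8*q^2)/(h + 3*q)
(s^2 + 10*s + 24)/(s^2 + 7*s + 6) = (s + 4)/(s + 1)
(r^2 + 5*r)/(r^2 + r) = (r + 5)/(r + 1)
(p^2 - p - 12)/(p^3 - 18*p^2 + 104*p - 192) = (p + 3)/(p^2 - 14*p + 48)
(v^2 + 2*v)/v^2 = (v + 2)/v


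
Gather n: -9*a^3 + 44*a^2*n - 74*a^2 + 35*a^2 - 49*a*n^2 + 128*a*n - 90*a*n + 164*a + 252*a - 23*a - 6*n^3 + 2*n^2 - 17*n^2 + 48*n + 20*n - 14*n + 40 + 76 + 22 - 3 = -9*a^3 - 39*a^2 + 393*a - 6*n^3 + n^2*(-49*a - 15) + n*(44*a^2 + 38*a + 54) + 135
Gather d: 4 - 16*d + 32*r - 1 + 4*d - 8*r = -12*d + 24*r + 3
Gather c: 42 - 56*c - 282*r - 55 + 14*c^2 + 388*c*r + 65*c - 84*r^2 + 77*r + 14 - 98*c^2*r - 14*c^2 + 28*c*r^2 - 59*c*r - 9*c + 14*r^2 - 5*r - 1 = -98*c^2*r + c*(28*r^2 + 329*r) - 70*r^2 - 210*r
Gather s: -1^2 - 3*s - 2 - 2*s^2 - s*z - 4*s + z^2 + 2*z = -2*s^2 + s*(-z - 7) + z^2 + 2*z - 3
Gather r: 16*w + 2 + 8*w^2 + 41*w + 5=8*w^2 + 57*w + 7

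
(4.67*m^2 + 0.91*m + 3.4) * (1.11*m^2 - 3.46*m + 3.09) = 5.1837*m^4 - 15.1481*m^3 + 15.0557*m^2 - 8.9521*m + 10.506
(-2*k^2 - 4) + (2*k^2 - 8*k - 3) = -8*k - 7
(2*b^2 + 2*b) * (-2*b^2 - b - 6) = -4*b^4 - 6*b^3 - 14*b^2 - 12*b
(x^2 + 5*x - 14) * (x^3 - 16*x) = x^5 + 5*x^4 - 30*x^3 - 80*x^2 + 224*x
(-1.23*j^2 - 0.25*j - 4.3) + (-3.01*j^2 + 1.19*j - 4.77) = -4.24*j^2 + 0.94*j - 9.07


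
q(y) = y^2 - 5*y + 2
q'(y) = 2*y - 5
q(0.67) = -0.90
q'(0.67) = -3.66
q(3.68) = -2.86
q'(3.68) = 2.36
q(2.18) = -4.15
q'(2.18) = -0.64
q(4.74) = 0.77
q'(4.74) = 4.48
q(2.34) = -4.22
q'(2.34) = -0.32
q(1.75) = -3.69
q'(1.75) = -1.50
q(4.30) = -1.01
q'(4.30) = 3.60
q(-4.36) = 42.81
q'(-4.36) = -13.72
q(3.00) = -4.00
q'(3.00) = 1.00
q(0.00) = 2.00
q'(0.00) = -5.00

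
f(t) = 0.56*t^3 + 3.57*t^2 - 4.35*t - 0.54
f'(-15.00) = 266.55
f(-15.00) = -1022.04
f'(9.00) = 195.99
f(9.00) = 657.72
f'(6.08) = 101.16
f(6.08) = 230.85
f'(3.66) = 44.29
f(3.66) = 58.82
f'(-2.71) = -11.36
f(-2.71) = 26.32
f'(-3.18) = -10.07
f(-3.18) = 31.39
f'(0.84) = 2.83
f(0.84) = -1.34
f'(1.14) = 5.97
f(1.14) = -0.03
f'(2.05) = 17.35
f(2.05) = 10.37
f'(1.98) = 16.37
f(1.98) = 9.19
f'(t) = 1.68*t^2 + 7.14*t - 4.35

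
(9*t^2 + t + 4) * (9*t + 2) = 81*t^3 + 27*t^2 + 38*t + 8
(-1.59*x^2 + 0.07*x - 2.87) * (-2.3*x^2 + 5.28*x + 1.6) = 3.657*x^4 - 8.5562*x^3 + 4.4266*x^2 - 15.0416*x - 4.592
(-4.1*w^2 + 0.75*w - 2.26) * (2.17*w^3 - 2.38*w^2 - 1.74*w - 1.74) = -8.897*w^5 + 11.3855*w^4 + 0.4448*w^3 + 11.2078*w^2 + 2.6274*w + 3.9324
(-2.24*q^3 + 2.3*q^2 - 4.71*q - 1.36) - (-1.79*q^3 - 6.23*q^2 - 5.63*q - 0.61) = -0.45*q^3 + 8.53*q^2 + 0.92*q - 0.75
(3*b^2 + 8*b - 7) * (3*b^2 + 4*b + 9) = 9*b^4 + 36*b^3 + 38*b^2 + 44*b - 63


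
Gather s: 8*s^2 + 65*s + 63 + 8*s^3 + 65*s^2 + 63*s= 8*s^3 + 73*s^2 + 128*s + 63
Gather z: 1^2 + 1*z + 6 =z + 7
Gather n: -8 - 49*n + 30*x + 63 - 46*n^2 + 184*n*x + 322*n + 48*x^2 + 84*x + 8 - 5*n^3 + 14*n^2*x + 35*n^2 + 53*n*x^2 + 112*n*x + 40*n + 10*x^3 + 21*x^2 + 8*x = -5*n^3 + n^2*(14*x - 11) + n*(53*x^2 + 296*x + 313) + 10*x^3 + 69*x^2 + 122*x + 63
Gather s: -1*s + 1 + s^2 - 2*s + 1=s^2 - 3*s + 2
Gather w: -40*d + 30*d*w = 30*d*w - 40*d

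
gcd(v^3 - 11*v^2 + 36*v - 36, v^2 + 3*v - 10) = v - 2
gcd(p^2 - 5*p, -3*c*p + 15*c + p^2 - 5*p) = p - 5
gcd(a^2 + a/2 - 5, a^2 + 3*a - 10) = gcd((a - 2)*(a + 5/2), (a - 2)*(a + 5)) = a - 2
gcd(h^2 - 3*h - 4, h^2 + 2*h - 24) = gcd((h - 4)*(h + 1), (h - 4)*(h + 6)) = h - 4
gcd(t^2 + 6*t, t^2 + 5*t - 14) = 1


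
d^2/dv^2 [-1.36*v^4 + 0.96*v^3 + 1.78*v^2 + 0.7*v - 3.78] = -16.32*v^2 + 5.76*v + 3.56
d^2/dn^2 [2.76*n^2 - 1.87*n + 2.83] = 5.52000000000000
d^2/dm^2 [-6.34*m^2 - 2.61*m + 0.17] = -12.6800000000000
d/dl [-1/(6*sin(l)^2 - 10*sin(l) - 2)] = (6*sin(l) - 5)*cos(l)/(2*(-3*sin(l)^2 + 5*sin(l) + 1)^2)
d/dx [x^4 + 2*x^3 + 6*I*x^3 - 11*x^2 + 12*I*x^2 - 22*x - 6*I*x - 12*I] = 4*x^3 + x^2*(6 + 18*I) + x*(-22 + 24*I) - 22 - 6*I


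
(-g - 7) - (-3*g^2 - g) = 3*g^2 - 7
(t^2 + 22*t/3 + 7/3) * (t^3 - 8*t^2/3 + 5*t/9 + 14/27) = t^5 + 14*t^4/3 - 50*t^3/3 - 44*t^2/27 + 413*t/81 + 98/81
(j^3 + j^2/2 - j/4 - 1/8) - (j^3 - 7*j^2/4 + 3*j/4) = 9*j^2/4 - j - 1/8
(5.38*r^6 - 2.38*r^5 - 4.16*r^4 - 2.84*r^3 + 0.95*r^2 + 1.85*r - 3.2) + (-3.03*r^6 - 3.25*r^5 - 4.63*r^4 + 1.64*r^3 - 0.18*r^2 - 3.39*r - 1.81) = 2.35*r^6 - 5.63*r^5 - 8.79*r^4 - 1.2*r^3 + 0.77*r^2 - 1.54*r - 5.01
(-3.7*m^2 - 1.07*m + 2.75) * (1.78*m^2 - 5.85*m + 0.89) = -6.586*m^4 + 19.7404*m^3 + 7.8615*m^2 - 17.0398*m + 2.4475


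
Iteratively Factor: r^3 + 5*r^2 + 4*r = (r)*(r^2 + 5*r + 4) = r*(r + 4)*(r + 1)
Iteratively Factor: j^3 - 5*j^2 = (j - 5)*(j^2) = j*(j - 5)*(j)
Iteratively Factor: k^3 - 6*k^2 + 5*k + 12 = (k + 1)*(k^2 - 7*k + 12) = (k - 4)*(k + 1)*(k - 3)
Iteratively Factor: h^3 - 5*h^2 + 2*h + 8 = (h - 4)*(h^2 - h - 2) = (h - 4)*(h + 1)*(h - 2)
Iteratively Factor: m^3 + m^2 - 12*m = (m)*(m^2 + m - 12) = m*(m + 4)*(m - 3)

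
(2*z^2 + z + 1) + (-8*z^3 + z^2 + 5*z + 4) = -8*z^3 + 3*z^2 + 6*z + 5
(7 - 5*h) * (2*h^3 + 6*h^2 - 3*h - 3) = -10*h^4 - 16*h^3 + 57*h^2 - 6*h - 21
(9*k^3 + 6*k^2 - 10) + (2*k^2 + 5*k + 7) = 9*k^3 + 8*k^2 + 5*k - 3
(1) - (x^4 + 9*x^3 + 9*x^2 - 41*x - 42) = -x^4 - 9*x^3 - 9*x^2 + 41*x + 43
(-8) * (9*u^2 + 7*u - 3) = -72*u^2 - 56*u + 24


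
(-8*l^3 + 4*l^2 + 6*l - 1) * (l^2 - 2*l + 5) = -8*l^5 + 20*l^4 - 42*l^3 + 7*l^2 + 32*l - 5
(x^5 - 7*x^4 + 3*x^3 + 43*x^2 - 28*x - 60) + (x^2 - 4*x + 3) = x^5 - 7*x^4 + 3*x^3 + 44*x^2 - 32*x - 57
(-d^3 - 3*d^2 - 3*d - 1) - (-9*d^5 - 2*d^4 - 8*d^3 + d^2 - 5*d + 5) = 9*d^5 + 2*d^4 + 7*d^3 - 4*d^2 + 2*d - 6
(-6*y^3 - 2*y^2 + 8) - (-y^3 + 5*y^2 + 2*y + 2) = -5*y^3 - 7*y^2 - 2*y + 6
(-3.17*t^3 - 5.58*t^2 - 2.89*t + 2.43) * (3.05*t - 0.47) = -9.6685*t^4 - 15.5291*t^3 - 6.1919*t^2 + 8.7698*t - 1.1421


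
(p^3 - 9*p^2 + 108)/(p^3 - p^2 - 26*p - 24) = (p^2 - 3*p - 18)/(p^2 + 5*p + 4)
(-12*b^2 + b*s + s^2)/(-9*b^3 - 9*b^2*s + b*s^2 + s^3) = (4*b + s)/(3*b^2 + 4*b*s + s^2)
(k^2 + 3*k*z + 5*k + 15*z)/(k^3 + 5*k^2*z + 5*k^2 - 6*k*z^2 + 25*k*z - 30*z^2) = (-k - 3*z)/(-k^2 - 5*k*z + 6*z^2)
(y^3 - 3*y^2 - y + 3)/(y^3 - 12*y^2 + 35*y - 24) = (y + 1)/(y - 8)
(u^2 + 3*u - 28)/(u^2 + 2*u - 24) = (u + 7)/(u + 6)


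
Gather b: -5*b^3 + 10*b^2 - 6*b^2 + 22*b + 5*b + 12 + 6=-5*b^3 + 4*b^2 + 27*b + 18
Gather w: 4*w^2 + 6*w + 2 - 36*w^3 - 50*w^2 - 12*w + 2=-36*w^3 - 46*w^2 - 6*w + 4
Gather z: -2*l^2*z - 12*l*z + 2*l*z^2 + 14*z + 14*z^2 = z^2*(2*l + 14) + z*(-2*l^2 - 12*l + 14)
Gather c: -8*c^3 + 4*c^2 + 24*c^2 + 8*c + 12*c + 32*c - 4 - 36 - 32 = -8*c^3 + 28*c^2 + 52*c - 72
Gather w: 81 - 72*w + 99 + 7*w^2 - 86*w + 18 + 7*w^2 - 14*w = 14*w^2 - 172*w + 198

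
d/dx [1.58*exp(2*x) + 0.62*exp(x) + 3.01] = (3.16*exp(x) + 0.62)*exp(x)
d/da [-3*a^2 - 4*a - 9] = -6*a - 4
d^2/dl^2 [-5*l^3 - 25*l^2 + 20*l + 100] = -30*l - 50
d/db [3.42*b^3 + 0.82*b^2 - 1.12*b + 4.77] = 10.26*b^2 + 1.64*b - 1.12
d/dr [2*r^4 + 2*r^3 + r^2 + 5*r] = 8*r^3 + 6*r^2 + 2*r + 5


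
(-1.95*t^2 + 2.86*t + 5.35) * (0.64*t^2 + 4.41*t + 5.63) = -1.248*t^4 - 6.7691*t^3 + 5.0581*t^2 + 39.6953*t + 30.1205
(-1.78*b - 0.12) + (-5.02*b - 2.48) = -6.8*b - 2.6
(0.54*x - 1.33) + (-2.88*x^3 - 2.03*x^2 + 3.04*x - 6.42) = -2.88*x^3 - 2.03*x^2 + 3.58*x - 7.75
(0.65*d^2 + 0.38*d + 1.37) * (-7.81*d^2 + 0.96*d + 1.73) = -5.0765*d^4 - 2.3438*d^3 - 9.2104*d^2 + 1.9726*d + 2.3701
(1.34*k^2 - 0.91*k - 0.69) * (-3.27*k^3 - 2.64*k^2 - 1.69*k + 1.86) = -4.3818*k^5 - 0.5619*k^4 + 2.3941*k^3 + 5.8519*k^2 - 0.5265*k - 1.2834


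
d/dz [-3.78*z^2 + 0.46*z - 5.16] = 0.46 - 7.56*z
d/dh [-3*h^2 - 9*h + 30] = -6*h - 9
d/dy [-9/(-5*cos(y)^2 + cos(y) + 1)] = 9*(10*cos(y) - 1)*sin(y)/(-5*cos(y)^2 + cos(y) + 1)^2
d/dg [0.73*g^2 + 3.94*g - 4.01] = 1.46*g + 3.94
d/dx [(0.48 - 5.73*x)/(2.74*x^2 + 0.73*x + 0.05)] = (15.7002*x^2 - 2.6304*x - 0.6369)/(7.5076*x^4 + 4.0004*x^3 + 0.8069*x^2 + 0.073*x + 0.0025)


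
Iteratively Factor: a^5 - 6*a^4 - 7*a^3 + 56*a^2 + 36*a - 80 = (a + 2)*(a^4 - 8*a^3 + 9*a^2 + 38*a - 40) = (a - 1)*(a + 2)*(a^3 - 7*a^2 + 2*a + 40) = (a - 5)*(a - 1)*(a + 2)*(a^2 - 2*a - 8) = (a - 5)*(a - 4)*(a - 1)*(a + 2)*(a + 2)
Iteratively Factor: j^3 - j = (j + 1)*(j^2 - j) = (j - 1)*(j + 1)*(j)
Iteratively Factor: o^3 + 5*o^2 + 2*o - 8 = (o - 1)*(o^2 + 6*o + 8) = (o - 1)*(o + 2)*(o + 4)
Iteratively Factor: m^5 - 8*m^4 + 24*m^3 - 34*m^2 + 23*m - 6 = (m - 1)*(m^4 - 7*m^3 + 17*m^2 - 17*m + 6) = (m - 2)*(m - 1)*(m^3 - 5*m^2 + 7*m - 3) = (m - 2)*(m - 1)^2*(m^2 - 4*m + 3) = (m - 2)*(m - 1)^3*(m - 3)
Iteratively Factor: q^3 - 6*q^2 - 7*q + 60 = (q - 4)*(q^2 - 2*q - 15) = (q - 4)*(q + 3)*(q - 5)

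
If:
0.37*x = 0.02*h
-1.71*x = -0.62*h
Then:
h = 0.00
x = 0.00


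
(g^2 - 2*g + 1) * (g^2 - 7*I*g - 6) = g^4 - 2*g^3 - 7*I*g^3 - 5*g^2 + 14*I*g^2 + 12*g - 7*I*g - 6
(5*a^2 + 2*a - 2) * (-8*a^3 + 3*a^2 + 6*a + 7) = -40*a^5 - a^4 + 52*a^3 + 41*a^2 + 2*a - 14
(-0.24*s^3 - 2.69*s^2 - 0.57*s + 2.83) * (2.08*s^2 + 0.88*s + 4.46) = -0.4992*s^5 - 5.8064*s^4 - 4.6232*s^3 - 6.6126*s^2 - 0.0517999999999996*s + 12.6218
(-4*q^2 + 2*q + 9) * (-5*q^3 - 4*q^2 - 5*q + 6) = 20*q^5 + 6*q^4 - 33*q^3 - 70*q^2 - 33*q + 54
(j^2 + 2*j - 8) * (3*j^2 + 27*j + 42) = 3*j^4 + 33*j^3 + 72*j^2 - 132*j - 336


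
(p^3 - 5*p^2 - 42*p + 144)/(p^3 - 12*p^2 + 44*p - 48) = (p^3 - 5*p^2 - 42*p + 144)/(p^3 - 12*p^2 + 44*p - 48)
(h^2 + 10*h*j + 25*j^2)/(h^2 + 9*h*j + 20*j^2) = (h + 5*j)/(h + 4*j)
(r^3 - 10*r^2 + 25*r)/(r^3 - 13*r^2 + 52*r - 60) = r*(r - 5)/(r^2 - 8*r + 12)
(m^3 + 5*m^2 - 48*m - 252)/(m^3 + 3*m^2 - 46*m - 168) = (m + 6)/(m + 4)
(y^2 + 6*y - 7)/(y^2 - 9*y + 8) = (y + 7)/(y - 8)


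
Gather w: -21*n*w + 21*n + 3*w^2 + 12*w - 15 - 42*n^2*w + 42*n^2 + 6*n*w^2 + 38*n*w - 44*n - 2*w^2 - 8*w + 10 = 42*n^2 - 23*n + w^2*(6*n + 1) + w*(-42*n^2 + 17*n + 4) - 5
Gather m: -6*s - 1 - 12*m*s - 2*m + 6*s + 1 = m*(-12*s - 2)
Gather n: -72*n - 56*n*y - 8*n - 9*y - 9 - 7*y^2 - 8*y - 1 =n*(-56*y - 80) - 7*y^2 - 17*y - 10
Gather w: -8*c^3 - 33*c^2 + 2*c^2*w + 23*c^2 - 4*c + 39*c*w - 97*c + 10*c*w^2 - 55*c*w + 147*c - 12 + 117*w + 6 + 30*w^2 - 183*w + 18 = -8*c^3 - 10*c^2 + 46*c + w^2*(10*c + 30) + w*(2*c^2 - 16*c - 66) + 12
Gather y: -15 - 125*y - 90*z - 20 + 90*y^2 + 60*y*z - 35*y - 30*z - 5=90*y^2 + y*(60*z - 160) - 120*z - 40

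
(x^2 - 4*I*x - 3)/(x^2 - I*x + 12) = (x^2 - 4*I*x - 3)/(x^2 - I*x + 12)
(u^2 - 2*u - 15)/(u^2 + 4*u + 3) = (u - 5)/(u + 1)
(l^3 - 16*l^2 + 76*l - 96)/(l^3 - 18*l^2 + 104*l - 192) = (l - 2)/(l - 4)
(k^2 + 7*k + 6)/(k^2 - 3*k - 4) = (k + 6)/(k - 4)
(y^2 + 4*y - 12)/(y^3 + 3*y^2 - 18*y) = (y - 2)/(y*(y - 3))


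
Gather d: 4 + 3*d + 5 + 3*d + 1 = 6*d + 10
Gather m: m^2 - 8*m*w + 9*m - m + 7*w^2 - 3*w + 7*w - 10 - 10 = m^2 + m*(8 - 8*w) + 7*w^2 + 4*w - 20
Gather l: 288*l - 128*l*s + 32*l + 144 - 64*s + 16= l*(320 - 128*s) - 64*s + 160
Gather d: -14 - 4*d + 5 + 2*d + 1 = -2*d - 8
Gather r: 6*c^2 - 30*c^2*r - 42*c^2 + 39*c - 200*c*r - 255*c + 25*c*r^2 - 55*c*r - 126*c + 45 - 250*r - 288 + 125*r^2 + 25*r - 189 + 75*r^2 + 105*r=-36*c^2 - 342*c + r^2*(25*c + 200) + r*(-30*c^2 - 255*c - 120) - 432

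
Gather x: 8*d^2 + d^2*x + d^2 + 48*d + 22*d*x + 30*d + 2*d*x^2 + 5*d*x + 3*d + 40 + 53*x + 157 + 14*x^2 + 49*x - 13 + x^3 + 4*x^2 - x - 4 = 9*d^2 + 81*d + x^3 + x^2*(2*d + 18) + x*(d^2 + 27*d + 101) + 180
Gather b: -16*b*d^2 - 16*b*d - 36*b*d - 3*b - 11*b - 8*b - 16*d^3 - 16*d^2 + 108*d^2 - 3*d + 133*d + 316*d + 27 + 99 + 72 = b*(-16*d^2 - 52*d - 22) - 16*d^3 + 92*d^2 + 446*d + 198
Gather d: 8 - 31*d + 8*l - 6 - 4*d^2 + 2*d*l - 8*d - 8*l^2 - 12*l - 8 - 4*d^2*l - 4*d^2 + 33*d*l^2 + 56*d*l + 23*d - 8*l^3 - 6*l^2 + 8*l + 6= d^2*(-4*l - 8) + d*(33*l^2 + 58*l - 16) - 8*l^3 - 14*l^2 + 4*l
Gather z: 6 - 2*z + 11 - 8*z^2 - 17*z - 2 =-8*z^2 - 19*z + 15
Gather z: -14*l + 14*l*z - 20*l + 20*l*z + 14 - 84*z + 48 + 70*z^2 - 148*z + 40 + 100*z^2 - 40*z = -34*l + 170*z^2 + z*(34*l - 272) + 102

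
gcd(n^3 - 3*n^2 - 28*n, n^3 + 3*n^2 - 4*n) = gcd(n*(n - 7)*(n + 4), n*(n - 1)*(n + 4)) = n^2 + 4*n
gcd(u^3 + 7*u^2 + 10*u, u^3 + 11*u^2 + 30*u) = u^2 + 5*u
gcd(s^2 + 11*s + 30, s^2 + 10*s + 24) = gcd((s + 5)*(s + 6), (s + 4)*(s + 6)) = s + 6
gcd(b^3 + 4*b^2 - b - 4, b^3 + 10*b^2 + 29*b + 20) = b^2 + 5*b + 4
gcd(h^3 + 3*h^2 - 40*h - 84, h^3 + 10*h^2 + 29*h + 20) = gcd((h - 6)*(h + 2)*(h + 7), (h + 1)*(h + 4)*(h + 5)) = 1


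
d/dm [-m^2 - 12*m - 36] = -2*m - 12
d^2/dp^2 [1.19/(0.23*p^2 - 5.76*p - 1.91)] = (0.125902*p^2 - 3.153024*p - 1.19*(0.46*p - 5.76)*(0.92*p - 11.52) - 1.045534)/(-0.23*p^2 + 5.76*p + 1.91)^3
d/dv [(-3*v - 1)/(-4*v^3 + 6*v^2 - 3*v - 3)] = 6*(-4*v^3 + v^2 + 2*v + 1)/(16*v^6 - 48*v^5 + 60*v^4 - 12*v^3 - 27*v^2 + 18*v + 9)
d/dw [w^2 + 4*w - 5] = 2*w + 4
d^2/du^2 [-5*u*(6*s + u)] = -10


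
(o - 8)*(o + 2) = o^2 - 6*o - 16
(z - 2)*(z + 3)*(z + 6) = z^3 + 7*z^2 - 36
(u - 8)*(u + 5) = u^2 - 3*u - 40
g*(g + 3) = g^2 + 3*g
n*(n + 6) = n^2 + 6*n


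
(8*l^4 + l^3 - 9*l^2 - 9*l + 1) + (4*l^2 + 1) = 8*l^4 + l^3 - 5*l^2 - 9*l + 2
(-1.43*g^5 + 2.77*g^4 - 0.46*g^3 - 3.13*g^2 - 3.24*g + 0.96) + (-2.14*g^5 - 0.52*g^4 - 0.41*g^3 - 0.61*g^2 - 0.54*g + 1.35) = -3.57*g^5 + 2.25*g^4 - 0.87*g^3 - 3.74*g^2 - 3.78*g + 2.31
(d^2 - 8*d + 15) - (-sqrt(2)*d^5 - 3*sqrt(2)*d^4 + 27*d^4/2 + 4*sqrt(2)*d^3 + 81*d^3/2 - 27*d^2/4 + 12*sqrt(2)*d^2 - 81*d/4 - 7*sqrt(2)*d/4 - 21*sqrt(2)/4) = sqrt(2)*d^5 - 27*d^4/2 + 3*sqrt(2)*d^4 - 81*d^3/2 - 4*sqrt(2)*d^3 - 12*sqrt(2)*d^2 + 31*d^2/4 + 7*sqrt(2)*d/4 + 49*d/4 + 21*sqrt(2)/4 + 15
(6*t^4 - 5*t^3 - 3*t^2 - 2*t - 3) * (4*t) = 24*t^5 - 20*t^4 - 12*t^3 - 8*t^2 - 12*t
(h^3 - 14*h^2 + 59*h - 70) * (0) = 0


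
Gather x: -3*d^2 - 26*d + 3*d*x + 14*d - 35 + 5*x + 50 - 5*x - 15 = -3*d^2 + 3*d*x - 12*d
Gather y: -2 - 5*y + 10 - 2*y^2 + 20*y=-2*y^2 + 15*y + 8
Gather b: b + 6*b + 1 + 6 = 7*b + 7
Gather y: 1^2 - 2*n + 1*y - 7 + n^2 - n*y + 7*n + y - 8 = n^2 + 5*n + y*(2 - n) - 14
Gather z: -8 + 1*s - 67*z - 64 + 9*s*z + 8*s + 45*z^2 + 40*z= 9*s + 45*z^2 + z*(9*s - 27) - 72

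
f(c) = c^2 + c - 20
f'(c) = 2*c + 1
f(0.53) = -19.19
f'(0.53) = 2.06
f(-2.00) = -18.00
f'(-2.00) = -3.00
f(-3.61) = -10.58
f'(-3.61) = -6.22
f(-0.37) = -20.23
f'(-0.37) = 0.26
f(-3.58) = -10.76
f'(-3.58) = -6.16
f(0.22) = -19.73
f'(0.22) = 1.44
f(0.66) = -18.90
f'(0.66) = 2.32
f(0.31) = -19.59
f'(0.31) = 1.62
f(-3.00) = -14.00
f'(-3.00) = -5.00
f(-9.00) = 52.00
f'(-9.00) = -17.00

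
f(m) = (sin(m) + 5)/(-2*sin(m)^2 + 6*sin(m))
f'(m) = (4*sin(m)*cos(m) - 6*cos(m))*(sin(m) + 5)/(-2*sin(m)^2 + 6*sin(m))^2 + cos(m)/(-2*sin(m)^2 + 6*sin(m))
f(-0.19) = -3.99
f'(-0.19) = -22.81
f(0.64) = 1.95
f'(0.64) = -1.69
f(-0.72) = -0.90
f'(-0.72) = -1.37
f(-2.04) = -0.59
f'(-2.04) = 0.43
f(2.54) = 2.02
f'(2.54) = 1.96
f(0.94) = 1.64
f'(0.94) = -0.59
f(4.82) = -0.50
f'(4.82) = -0.08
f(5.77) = -1.32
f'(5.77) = -2.92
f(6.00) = -2.58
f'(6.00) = -10.13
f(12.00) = -1.18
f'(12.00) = -2.35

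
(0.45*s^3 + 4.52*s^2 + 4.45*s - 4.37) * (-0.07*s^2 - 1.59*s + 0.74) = -0.0315*s^5 - 1.0319*s^4 - 7.1653*s^3 - 3.4248*s^2 + 10.2413*s - 3.2338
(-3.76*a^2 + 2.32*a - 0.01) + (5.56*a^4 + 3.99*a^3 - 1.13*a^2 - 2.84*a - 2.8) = 5.56*a^4 + 3.99*a^3 - 4.89*a^2 - 0.52*a - 2.81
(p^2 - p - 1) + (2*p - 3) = p^2 + p - 4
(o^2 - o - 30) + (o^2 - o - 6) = 2*o^2 - 2*o - 36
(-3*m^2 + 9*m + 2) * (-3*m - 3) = 9*m^3 - 18*m^2 - 33*m - 6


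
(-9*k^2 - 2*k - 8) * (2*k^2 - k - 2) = -18*k^4 + 5*k^3 + 4*k^2 + 12*k + 16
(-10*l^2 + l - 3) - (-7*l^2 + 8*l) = -3*l^2 - 7*l - 3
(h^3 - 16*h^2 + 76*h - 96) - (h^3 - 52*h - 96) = -16*h^2 + 128*h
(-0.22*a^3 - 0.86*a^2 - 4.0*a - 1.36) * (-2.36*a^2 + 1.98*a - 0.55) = 0.5192*a^5 + 1.594*a^4 + 7.8582*a^3 - 4.2374*a^2 - 0.4928*a + 0.748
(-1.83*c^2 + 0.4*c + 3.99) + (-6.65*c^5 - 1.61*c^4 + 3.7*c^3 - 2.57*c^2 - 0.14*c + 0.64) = -6.65*c^5 - 1.61*c^4 + 3.7*c^3 - 4.4*c^2 + 0.26*c + 4.63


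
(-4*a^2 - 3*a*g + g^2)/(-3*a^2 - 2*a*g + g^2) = (4*a - g)/(3*a - g)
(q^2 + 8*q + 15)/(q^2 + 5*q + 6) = (q + 5)/(q + 2)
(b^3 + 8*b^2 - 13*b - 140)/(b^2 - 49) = (b^2 + b - 20)/(b - 7)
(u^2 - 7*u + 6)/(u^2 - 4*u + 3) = (u - 6)/(u - 3)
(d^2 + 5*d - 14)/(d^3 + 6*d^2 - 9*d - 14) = 1/(d + 1)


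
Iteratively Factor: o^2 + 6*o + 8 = (o + 4)*(o + 2)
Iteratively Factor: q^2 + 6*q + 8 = (q + 4)*(q + 2)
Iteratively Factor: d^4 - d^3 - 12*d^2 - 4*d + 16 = (d + 2)*(d^3 - 3*d^2 - 6*d + 8) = (d + 2)^2*(d^2 - 5*d + 4) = (d - 1)*(d + 2)^2*(d - 4)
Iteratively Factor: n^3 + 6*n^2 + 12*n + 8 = (n + 2)*(n^2 + 4*n + 4) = (n + 2)^2*(n + 2)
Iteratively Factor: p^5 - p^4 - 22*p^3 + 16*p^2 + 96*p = (p + 2)*(p^4 - 3*p^3 - 16*p^2 + 48*p) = p*(p + 2)*(p^3 - 3*p^2 - 16*p + 48) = p*(p - 3)*(p + 2)*(p^2 - 16) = p*(p - 4)*(p - 3)*(p + 2)*(p + 4)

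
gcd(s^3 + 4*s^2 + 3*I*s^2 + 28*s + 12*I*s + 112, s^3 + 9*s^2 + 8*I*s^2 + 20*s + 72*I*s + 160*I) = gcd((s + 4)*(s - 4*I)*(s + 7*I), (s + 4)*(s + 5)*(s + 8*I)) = s + 4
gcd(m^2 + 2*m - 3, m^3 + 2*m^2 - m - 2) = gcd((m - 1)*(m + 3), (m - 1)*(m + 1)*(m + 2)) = m - 1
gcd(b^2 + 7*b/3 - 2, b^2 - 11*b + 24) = 1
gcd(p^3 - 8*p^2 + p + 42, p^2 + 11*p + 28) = 1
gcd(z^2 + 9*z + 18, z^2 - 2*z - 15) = z + 3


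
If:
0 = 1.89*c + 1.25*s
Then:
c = -0.661375661375661*s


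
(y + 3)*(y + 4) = y^2 + 7*y + 12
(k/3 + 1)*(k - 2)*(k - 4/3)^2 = k^4/3 - 5*k^3/9 - 62*k^2/27 + 160*k/27 - 32/9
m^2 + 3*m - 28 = (m - 4)*(m + 7)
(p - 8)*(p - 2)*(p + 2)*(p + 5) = p^4 - 3*p^3 - 44*p^2 + 12*p + 160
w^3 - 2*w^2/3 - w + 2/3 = (w - 1)*(w - 2/3)*(w + 1)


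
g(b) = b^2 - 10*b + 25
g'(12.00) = 14.00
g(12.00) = 49.00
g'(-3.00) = -16.00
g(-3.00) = 64.00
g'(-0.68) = -11.36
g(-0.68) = 32.26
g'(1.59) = -6.82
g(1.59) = 11.63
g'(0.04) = -9.92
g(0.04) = 24.60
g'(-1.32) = -12.64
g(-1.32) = 39.94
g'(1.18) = -7.64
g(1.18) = 14.59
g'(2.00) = -6.00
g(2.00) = 9.00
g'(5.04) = 0.08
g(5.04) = 0.00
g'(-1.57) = -13.14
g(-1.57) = 43.16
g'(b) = 2*b - 10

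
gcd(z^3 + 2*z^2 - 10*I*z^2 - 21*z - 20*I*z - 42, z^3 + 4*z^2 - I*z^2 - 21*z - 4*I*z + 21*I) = 1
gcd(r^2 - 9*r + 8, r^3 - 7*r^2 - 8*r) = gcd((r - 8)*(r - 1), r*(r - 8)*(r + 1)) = r - 8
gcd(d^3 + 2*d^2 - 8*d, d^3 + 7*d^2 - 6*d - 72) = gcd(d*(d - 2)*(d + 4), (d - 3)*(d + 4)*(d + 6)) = d + 4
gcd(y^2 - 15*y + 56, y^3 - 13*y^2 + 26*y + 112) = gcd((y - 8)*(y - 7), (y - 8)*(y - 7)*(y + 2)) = y^2 - 15*y + 56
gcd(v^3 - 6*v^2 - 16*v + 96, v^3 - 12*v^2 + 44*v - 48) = v^2 - 10*v + 24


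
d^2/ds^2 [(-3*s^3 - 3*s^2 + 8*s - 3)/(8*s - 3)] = 6*(-64*s^3 + 72*s^2 - 27*s - 9)/(512*s^3 - 576*s^2 + 216*s - 27)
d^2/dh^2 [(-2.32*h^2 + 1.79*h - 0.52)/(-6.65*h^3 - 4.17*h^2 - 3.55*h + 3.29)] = (205.1924*h^6 - 474.949650000001*h^5 - 350.49357*h^4 + 894.905788*h^3 - 151.068756*h^2 - 32.897442*h + 35.785886)/(294.079625*h^9 + 553.223475*h^8 + 817.87818*h^7 + 226.695288*h^6 - 110.78841*h^5 - 479.983218*h^4 - 31.54142*h^3 + 11.022816*h^2 + 115.276665*h - 35.611289)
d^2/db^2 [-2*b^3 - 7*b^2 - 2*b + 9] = -12*b - 14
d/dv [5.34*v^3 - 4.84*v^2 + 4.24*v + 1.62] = 16.02*v^2 - 9.68*v + 4.24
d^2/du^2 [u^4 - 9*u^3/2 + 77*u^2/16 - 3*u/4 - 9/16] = 12*u^2 - 27*u + 77/8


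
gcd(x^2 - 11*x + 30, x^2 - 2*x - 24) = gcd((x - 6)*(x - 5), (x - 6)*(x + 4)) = x - 6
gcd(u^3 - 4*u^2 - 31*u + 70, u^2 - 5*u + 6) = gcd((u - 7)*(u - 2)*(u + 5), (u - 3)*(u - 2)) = u - 2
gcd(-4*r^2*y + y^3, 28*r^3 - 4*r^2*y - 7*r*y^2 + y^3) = -4*r^2 + y^2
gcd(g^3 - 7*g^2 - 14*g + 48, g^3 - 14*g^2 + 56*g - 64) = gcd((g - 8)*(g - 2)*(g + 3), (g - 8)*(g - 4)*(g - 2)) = g^2 - 10*g + 16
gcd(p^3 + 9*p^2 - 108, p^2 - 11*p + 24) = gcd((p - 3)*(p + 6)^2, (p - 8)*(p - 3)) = p - 3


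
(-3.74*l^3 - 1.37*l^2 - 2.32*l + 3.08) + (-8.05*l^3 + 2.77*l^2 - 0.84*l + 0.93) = -11.79*l^3 + 1.4*l^2 - 3.16*l + 4.01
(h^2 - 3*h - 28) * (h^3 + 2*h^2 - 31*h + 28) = h^5 - h^4 - 65*h^3 + 65*h^2 + 784*h - 784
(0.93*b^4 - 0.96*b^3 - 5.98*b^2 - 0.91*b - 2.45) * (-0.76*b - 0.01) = -0.7068*b^5 + 0.7203*b^4 + 4.5544*b^3 + 0.7514*b^2 + 1.8711*b + 0.0245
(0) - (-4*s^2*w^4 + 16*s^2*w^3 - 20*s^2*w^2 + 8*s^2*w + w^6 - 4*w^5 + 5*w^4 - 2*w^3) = 4*s^2*w^4 - 16*s^2*w^3 + 20*s^2*w^2 - 8*s^2*w - w^6 + 4*w^5 - 5*w^4 + 2*w^3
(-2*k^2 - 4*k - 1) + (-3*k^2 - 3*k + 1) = -5*k^2 - 7*k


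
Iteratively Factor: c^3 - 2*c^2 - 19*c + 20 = (c - 1)*(c^2 - c - 20) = (c - 1)*(c + 4)*(c - 5)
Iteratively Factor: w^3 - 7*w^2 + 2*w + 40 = (w - 4)*(w^2 - 3*w - 10) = (w - 5)*(w - 4)*(w + 2)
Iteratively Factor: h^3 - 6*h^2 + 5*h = (h)*(h^2 - 6*h + 5) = h*(h - 5)*(h - 1)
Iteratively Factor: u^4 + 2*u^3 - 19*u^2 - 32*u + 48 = (u - 1)*(u^3 + 3*u^2 - 16*u - 48) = (u - 1)*(u + 4)*(u^2 - u - 12) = (u - 1)*(u + 3)*(u + 4)*(u - 4)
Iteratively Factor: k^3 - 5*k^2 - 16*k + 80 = (k + 4)*(k^2 - 9*k + 20) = (k - 4)*(k + 4)*(k - 5)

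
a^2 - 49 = (a - 7)*(a + 7)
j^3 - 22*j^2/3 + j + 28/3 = (j - 7)*(j - 4/3)*(j + 1)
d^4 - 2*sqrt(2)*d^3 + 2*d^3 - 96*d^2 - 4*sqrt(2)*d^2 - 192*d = d*(d + 2)*(d - 8*sqrt(2))*(d + 6*sqrt(2))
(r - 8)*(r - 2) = r^2 - 10*r + 16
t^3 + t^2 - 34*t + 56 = (t - 4)*(t - 2)*(t + 7)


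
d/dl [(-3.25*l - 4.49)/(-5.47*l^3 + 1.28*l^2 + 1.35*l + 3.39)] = (-35.555*l^3 - 69.5209*l^2 + 11.4944*l - 4.956)/(29.9209*l^6 - 14.0032*l^5 - 13.1306*l^4 - 33.6306*l^3 + 10.5009*l^2 + 9.153*l + 11.4921)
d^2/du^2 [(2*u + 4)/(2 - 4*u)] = -20/(2*u - 1)^3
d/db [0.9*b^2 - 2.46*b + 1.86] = 1.8*b - 2.46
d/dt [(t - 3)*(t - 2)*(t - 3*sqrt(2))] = 3*t^2 - 10*t - 6*sqrt(2)*t + 6 + 15*sqrt(2)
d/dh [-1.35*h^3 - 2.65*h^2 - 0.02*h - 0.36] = -4.05*h^2 - 5.3*h - 0.02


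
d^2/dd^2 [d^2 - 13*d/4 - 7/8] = 2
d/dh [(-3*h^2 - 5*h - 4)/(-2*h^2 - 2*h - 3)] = (-4*h^2 + 2*h + 7)/(4*h^4 + 8*h^3 + 16*h^2 + 12*h + 9)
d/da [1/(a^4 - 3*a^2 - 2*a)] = 2*(-2*a^3 + 3*a + 1)/(a^2*(-a^3 + 3*a + 2)^2)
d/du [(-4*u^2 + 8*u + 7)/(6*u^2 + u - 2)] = (-52*u^2 - 68*u - 23)/(36*u^4 + 12*u^3 - 23*u^2 - 4*u + 4)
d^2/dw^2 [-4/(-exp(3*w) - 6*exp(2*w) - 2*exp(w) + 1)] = 4*(2*(3*exp(2*w) + 12*exp(w) + 2)^2*exp(w) - (9*exp(2*w) + 24*exp(w) + 2)*(exp(3*w) + 6*exp(2*w) + 2*exp(w) - 1))*exp(w)/(exp(3*w) + 6*exp(2*w) + 2*exp(w) - 1)^3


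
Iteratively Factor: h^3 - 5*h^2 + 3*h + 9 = (h - 3)*(h^2 - 2*h - 3) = (h - 3)*(h + 1)*(h - 3)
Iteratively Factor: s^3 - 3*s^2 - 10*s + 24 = (s - 4)*(s^2 + s - 6) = (s - 4)*(s - 2)*(s + 3)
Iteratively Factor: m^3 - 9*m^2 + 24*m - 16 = (m - 1)*(m^2 - 8*m + 16) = (m - 4)*(m - 1)*(m - 4)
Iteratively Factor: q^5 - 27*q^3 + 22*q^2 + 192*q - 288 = (q + 4)*(q^4 - 4*q^3 - 11*q^2 + 66*q - 72) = (q - 2)*(q + 4)*(q^3 - 2*q^2 - 15*q + 36) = (q - 3)*(q - 2)*(q + 4)*(q^2 + q - 12) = (q - 3)^2*(q - 2)*(q + 4)*(q + 4)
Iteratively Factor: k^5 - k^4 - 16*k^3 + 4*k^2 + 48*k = (k)*(k^4 - k^3 - 16*k^2 + 4*k + 48) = k*(k - 2)*(k^3 + k^2 - 14*k - 24) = k*(k - 2)*(k + 3)*(k^2 - 2*k - 8) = k*(k - 2)*(k + 2)*(k + 3)*(k - 4)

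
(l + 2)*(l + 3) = l^2 + 5*l + 6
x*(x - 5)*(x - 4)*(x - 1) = x^4 - 10*x^3 + 29*x^2 - 20*x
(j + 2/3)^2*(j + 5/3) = j^3 + 3*j^2 + 8*j/3 + 20/27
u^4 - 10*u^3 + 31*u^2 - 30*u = u*(u - 5)*(u - 3)*(u - 2)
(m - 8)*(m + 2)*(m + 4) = m^3 - 2*m^2 - 40*m - 64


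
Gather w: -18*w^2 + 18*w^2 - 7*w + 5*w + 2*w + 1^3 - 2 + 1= 0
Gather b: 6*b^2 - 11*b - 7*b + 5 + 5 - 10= 6*b^2 - 18*b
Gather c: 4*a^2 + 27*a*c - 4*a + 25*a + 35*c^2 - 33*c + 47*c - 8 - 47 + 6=4*a^2 + 21*a + 35*c^2 + c*(27*a + 14) - 49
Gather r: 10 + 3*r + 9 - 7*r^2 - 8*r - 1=-7*r^2 - 5*r + 18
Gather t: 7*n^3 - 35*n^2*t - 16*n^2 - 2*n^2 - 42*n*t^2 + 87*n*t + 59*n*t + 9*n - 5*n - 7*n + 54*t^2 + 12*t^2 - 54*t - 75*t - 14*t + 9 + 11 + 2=7*n^3 - 18*n^2 - 3*n + t^2*(66 - 42*n) + t*(-35*n^2 + 146*n - 143) + 22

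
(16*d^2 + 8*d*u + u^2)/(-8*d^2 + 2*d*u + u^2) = (4*d + u)/(-2*d + u)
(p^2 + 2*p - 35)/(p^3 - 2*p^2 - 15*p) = (p + 7)/(p*(p + 3))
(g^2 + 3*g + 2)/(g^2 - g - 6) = (g + 1)/(g - 3)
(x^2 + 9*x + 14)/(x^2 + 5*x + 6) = (x + 7)/(x + 3)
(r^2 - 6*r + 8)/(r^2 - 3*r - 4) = (r - 2)/(r + 1)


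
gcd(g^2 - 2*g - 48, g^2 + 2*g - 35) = 1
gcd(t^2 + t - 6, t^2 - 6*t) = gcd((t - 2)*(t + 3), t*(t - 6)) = 1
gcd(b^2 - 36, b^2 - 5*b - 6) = b - 6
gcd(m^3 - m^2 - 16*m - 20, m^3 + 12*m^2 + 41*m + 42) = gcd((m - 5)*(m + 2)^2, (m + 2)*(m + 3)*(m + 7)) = m + 2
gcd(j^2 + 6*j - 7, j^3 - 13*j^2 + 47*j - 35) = j - 1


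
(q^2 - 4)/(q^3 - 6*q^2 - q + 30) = (q - 2)/(q^2 - 8*q + 15)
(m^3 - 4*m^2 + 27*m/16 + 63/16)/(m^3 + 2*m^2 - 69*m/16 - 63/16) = (m - 3)/(m + 3)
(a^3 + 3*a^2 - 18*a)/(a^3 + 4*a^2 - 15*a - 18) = a/(a + 1)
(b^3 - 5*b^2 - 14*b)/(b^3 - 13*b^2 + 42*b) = (b + 2)/(b - 6)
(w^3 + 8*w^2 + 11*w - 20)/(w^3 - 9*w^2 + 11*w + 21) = (w^3 + 8*w^2 + 11*w - 20)/(w^3 - 9*w^2 + 11*w + 21)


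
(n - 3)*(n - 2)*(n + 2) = n^3 - 3*n^2 - 4*n + 12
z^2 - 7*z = z*(z - 7)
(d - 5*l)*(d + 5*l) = d^2 - 25*l^2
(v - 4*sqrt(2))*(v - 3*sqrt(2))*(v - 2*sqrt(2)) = v^3 - 9*sqrt(2)*v^2 + 52*v - 48*sqrt(2)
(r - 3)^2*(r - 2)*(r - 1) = r^4 - 9*r^3 + 29*r^2 - 39*r + 18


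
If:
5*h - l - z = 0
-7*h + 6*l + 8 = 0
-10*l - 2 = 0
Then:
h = 34/35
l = -1/5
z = 177/35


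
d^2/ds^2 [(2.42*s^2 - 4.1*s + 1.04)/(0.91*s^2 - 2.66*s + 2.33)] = (4.92528399999999*s^3 - 25.619412*s^2 + 37.054836*s - 14.23906)/(0.753571*s^6 - 6.608238*s^5 + 25.104807*s^4 - 52.661084*s^3 + 64.279341*s^2 - 43.322622*s + 12.649337)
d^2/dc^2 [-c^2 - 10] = -2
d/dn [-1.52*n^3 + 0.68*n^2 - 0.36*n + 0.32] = -4.56*n^2 + 1.36*n - 0.36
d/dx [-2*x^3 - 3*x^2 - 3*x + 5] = -6*x^2 - 6*x - 3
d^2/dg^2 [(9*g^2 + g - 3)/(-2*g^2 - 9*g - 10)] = 2*(158*g^3 + 576*g^2 + 222*g - 627)/(8*g^6 + 108*g^5 + 606*g^4 + 1809*g^3 + 3030*g^2 + 2700*g + 1000)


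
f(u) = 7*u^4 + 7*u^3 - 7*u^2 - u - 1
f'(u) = 28*u^3 + 21*u^2 - 14*u - 1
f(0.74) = -0.64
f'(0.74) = 11.49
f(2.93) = 627.96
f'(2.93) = 842.57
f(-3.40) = 581.79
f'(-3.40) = -811.15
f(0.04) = -1.05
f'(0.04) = -1.52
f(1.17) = 12.58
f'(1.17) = 56.21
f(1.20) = 14.33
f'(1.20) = 60.82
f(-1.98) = 26.79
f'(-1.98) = -108.30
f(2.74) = 482.25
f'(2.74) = 694.28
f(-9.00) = 40265.00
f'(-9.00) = -18586.00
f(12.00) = 156227.00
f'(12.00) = 51239.00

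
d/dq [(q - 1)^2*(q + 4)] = (q - 1)*(3*q + 7)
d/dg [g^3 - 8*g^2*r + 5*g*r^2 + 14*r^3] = 3*g^2 - 16*g*r + 5*r^2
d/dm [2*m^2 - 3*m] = 4*m - 3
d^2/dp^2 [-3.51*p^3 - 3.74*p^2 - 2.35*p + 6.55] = -21.06*p - 7.48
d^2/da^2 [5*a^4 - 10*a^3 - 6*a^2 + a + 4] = 60*a^2 - 60*a - 12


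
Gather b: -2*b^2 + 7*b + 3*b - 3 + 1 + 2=-2*b^2 + 10*b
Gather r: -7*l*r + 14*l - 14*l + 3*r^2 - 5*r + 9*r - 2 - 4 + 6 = 3*r^2 + r*(4 - 7*l)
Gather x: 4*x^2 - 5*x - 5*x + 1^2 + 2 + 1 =4*x^2 - 10*x + 4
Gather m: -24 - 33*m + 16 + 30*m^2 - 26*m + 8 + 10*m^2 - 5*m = 40*m^2 - 64*m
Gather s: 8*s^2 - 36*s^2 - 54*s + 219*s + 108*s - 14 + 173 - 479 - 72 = -28*s^2 + 273*s - 392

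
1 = 1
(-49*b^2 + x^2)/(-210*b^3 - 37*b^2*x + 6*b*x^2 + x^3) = (-7*b + x)/(-30*b^2 - b*x + x^2)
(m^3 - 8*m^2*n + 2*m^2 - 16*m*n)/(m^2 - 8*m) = (m^2 - 8*m*n + 2*m - 16*n)/(m - 8)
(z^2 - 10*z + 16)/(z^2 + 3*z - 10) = (z - 8)/(z + 5)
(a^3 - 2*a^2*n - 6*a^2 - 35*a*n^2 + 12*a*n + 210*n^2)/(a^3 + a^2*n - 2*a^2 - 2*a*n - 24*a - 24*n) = (a^2 - 2*a*n - 35*n^2)/(a^2 + a*n + 4*a + 4*n)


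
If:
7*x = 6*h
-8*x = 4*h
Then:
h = 0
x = 0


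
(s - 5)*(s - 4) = s^2 - 9*s + 20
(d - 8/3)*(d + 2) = d^2 - 2*d/3 - 16/3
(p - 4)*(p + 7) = p^2 + 3*p - 28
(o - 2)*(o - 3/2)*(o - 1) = o^3 - 9*o^2/2 + 13*o/2 - 3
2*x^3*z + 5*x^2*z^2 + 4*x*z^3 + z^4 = z*(x + z)^2*(2*x + z)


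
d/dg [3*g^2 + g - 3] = 6*g + 1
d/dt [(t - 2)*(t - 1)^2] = (t - 1)*(3*t - 5)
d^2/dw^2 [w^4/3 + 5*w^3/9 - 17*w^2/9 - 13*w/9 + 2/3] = 4*w^2 + 10*w/3 - 34/9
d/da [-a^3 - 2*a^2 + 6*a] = -3*a^2 - 4*a + 6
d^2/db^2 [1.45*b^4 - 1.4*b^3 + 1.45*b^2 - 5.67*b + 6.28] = 17.4*b^2 - 8.4*b + 2.9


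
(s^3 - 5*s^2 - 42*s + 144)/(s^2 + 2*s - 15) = (s^2 - 2*s - 48)/(s + 5)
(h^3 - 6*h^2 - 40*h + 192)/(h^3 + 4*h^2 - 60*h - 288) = (h - 4)/(h + 6)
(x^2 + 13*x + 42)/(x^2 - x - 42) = (x + 7)/(x - 7)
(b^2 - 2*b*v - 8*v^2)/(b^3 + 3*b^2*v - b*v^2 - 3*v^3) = (b^2 - 2*b*v - 8*v^2)/(b^3 + 3*b^2*v - b*v^2 - 3*v^3)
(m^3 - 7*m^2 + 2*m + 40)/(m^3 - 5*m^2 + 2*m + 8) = (m^2 - 3*m - 10)/(m^2 - m - 2)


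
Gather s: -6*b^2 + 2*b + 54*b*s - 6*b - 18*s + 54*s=-6*b^2 - 4*b + s*(54*b + 36)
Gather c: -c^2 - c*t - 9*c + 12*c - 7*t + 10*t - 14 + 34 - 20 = -c^2 + c*(3 - t) + 3*t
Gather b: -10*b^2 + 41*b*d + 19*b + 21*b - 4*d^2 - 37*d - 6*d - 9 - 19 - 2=-10*b^2 + b*(41*d + 40) - 4*d^2 - 43*d - 30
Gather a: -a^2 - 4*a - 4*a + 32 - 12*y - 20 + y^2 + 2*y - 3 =-a^2 - 8*a + y^2 - 10*y + 9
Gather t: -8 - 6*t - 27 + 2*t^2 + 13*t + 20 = 2*t^2 + 7*t - 15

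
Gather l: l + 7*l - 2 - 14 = 8*l - 16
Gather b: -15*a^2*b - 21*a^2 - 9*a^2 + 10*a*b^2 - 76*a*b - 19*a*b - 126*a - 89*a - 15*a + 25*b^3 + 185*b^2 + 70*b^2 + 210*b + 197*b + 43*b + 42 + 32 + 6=-30*a^2 - 230*a + 25*b^3 + b^2*(10*a + 255) + b*(-15*a^2 - 95*a + 450) + 80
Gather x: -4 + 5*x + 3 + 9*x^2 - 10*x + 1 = 9*x^2 - 5*x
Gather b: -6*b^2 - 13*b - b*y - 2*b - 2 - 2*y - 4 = -6*b^2 + b*(-y - 15) - 2*y - 6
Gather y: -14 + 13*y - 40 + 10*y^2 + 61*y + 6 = 10*y^2 + 74*y - 48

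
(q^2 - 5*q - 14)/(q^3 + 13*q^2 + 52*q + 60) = (q - 7)/(q^2 + 11*q + 30)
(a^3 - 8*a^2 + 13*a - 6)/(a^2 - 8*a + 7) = (a^2 - 7*a + 6)/(a - 7)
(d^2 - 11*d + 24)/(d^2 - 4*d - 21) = (-d^2 + 11*d - 24)/(-d^2 + 4*d + 21)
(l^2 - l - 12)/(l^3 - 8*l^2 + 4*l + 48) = (l + 3)/(l^2 - 4*l - 12)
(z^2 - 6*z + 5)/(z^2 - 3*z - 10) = (z - 1)/(z + 2)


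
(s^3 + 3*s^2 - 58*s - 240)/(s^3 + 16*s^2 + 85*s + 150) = (s - 8)/(s + 5)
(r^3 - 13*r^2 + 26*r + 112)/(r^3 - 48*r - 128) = (r^2 - 5*r - 14)/(r^2 + 8*r + 16)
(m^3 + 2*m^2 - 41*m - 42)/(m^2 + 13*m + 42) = (m^2 - 5*m - 6)/(m + 6)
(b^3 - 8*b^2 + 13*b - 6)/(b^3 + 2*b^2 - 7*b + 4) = (b - 6)/(b + 4)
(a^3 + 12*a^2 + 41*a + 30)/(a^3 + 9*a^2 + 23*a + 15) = (a + 6)/(a + 3)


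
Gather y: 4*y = 4*y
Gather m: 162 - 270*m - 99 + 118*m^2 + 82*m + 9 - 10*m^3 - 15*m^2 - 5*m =-10*m^3 + 103*m^2 - 193*m + 72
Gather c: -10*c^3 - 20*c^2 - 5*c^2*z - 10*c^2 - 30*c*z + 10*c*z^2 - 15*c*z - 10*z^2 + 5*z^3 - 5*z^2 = -10*c^3 + c^2*(-5*z - 30) + c*(10*z^2 - 45*z) + 5*z^3 - 15*z^2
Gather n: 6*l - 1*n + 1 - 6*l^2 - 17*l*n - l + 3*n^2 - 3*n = -6*l^2 + 5*l + 3*n^2 + n*(-17*l - 4) + 1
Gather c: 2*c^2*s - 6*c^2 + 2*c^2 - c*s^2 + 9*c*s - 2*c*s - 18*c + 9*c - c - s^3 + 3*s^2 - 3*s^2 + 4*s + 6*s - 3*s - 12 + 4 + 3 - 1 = c^2*(2*s - 4) + c*(-s^2 + 7*s - 10) - s^3 + 7*s - 6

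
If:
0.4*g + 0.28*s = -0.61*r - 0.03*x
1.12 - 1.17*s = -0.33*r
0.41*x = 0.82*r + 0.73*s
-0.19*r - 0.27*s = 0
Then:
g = 1.06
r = -0.97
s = 0.68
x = -0.73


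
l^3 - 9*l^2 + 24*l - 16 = (l - 4)^2*(l - 1)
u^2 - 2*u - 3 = (u - 3)*(u + 1)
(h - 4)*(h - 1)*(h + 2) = h^3 - 3*h^2 - 6*h + 8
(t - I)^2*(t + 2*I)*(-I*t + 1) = -I*t^4 + t^3 - 3*I*t^2 + t - 2*I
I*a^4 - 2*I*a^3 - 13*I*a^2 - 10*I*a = a*(a - 5)*(a + 2)*(I*a + I)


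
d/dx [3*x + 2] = 3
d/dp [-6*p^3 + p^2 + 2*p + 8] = -18*p^2 + 2*p + 2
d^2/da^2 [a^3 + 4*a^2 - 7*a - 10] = 6*a + 8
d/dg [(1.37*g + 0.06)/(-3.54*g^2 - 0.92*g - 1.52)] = (4.8498*g^2 + 0.4248*g - 2.0272)/(12.5316*g^4 + 6.5136*g^3 + 11.608*g^2 + 2.7968*g + 2.3104)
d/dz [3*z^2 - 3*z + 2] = 6*z - 3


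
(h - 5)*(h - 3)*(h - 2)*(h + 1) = h^4 - 9*h^3 + 21*h^2 + h - 30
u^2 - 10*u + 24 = (u - 6)*(u - 4)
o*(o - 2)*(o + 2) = o^3 - 4*o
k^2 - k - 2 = (k - 2)*(k + 1)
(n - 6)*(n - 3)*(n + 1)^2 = n^4 - 7*n^3 + n^2 + 27*n + 18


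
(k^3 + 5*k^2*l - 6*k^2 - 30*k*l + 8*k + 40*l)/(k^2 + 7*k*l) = (k^3 + 5*k^2*l - 6*k^2 - 30*k*l + 8*k + 40*l)/(k*(k + 7*l))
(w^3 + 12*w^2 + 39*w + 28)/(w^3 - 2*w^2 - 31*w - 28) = (w + 7)/(w - 7)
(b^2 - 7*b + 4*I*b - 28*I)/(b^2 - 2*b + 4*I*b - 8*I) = (b - 7)/(b - 2)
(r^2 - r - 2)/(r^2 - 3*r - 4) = (r - 2)/(r - 4)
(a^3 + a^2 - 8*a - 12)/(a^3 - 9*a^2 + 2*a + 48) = (a + 2)/(a - 8)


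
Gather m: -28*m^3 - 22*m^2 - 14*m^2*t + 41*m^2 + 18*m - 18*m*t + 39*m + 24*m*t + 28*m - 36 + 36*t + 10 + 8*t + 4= -28*m^3 + m^2*(19 - 14*t) + m*(6*t + 85) + 44*t - 22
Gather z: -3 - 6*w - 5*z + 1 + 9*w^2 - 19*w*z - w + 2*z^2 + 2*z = 9*w^2 - 7*w + 2*z^2 + z*(-19*w - 3) - 2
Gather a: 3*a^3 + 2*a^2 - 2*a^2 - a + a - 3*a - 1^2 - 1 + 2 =3*a^3 - 3*a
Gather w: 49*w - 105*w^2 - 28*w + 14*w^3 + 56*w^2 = 14*w^3 - 49*w^2 + 21*w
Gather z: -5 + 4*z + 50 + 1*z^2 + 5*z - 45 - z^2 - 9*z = 0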